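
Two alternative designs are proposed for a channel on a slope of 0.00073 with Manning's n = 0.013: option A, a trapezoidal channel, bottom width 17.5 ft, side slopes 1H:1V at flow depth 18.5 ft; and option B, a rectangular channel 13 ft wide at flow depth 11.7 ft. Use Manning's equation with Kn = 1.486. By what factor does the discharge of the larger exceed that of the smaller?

7.59

Channel A: With bottom width b = 17.5 ft and side slope z = 1: A = (b + zy)y = (17.5 + 1×18.5)×18.5 = 666 ft²; P = b + 2y√(1+z²) = 17.5 + 2×18.5×1.414 = 69.83 ft. Hydraulic radius R = A/P = 666/69.83 = 9.538 ft. Q_A = (1.486/0.013)·666·9.538^(2/3)·√0.00073 = 9251 ft³/s.
Channel B: Flow area A = b·y = 13 × 11.7 = 152.1 ft². Wetted perimeter P = b + 2y = 13 + 2×11.7 = 36.4 ft. Hydraulic radius R = A/P = 152.1/36.4 = 4.179 ft. Q_B = (1.486/0.013)·152.1·4.179^(2/3)·√0.00073 = 1219 ft³/s.
The larger discharge is 9251 ft³/s and the smaller is 1219 ft³/s; the ratio is 7.59.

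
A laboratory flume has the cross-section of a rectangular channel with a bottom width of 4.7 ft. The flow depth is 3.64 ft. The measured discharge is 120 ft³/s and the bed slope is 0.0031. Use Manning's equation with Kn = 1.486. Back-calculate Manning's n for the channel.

n = 0.015

Flow area A = b·y = 4.7 × 3.64 = 17.11 ft². Wetted perimeter P = b + 2y = 4.7 + 2×3.64 = 11.98 ft.
Hydraulic radius R = A/P = 17.11/11.98 = 1.428 ft.
Rearranging Manning's equation: n = (1.486/Q) A R^(2/3) S^(1/2) = (1.486/120) × 17.11 × 1.428^(2/3) × √0.0031 = 0.015.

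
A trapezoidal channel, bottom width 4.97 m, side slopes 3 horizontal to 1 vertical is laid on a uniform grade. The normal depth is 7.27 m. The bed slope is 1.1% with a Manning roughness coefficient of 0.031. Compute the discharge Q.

With bottom width b = 4.97 m and side slope z = 3: A = (b + zy)y = (4.97 + 3×7.27)×7.27 = 194.7 m²; P = b + 2y√(1+z²) = 4.97 + 2×7.27×3.162 = 50.95 m.
Hydraulic radius R = A/P = 194.7/50.95 = 3.821 m.
Manning's equation: Q = (1/n) A R^(2/3) S^(1/2) = (1/0.031) × 194.7 × 3.821^(2/3) × 0.011^(1/2) = 1610 m³/s.

Q = 1610 m³/s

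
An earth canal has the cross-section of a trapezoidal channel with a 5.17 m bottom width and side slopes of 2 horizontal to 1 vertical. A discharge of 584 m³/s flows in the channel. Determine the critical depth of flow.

At critical depth, Q² T / (g A³) = 1, i.e. A³/T = Q²/g = 584²/9.81 = 34770.
At y = 6.87 m: A³/T = 67150 — high.
At y = 4.99 m: A³/T = 17190 — low.
At y = 5.9 m: A³/T = 34890 — ≈ 34770.

y_c = 5.9 m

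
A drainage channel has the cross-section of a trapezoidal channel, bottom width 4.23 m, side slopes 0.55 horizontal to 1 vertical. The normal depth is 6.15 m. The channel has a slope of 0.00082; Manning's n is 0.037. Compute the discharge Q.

Q = 67.9 m³/s

With bottom width b = 4.23 m and side slope z = 0.55: A = (b + zy)y = (4.23 + 0.55×6.15)×6.15 = 46.82 m²; P = b + 2y√(1+z²) = 4.23 + 2×6.15×1.141 = 18.27 m.
Hydraulic radius R = A/P = 46.82/18.27 = 2.563 m.
Manning's equation: Q = (1/n) A R^(2/3) S^(1/2) = (1/0.037) × 46.82 × 2.563^(2/3) × 0.00082^(1/2) = 67.9 m³/s.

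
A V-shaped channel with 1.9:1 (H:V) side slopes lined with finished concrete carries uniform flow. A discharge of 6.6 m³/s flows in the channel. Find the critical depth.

y_c = 1.2 m

At critical depth, Q² T / (g A³) = 1, i.e. A³/T = Q²/g = 6.6²/9.81 = 4.44.
Try y = 1.36 m: A³/T = 8.398 — too large.
Try y = 1.2 m: A³/T = 4.491 — ≈ 4.44.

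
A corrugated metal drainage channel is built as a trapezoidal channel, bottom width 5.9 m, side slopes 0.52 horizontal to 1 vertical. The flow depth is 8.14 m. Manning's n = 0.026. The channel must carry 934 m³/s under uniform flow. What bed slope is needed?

With bottom width b = 5.9 m and side slope z = 0.52: A = (b + zy)y = (5.9 + 0.52×8.14)×8.14 = 82.48 m²; P = b + 2y√(1+z²) = 5.9 + 2×8.14×1.127 = 24.25 m.
Hydraulic radius R = A/P = 82.48/24.25 = 3.401 m.
From Manning's equation, S = [nQ / (1 A R^(2/3))]² = [0.026 × 934 / (1 × 82.48 × 3.401^(2/3))]² = 0.0169.

S = 0.0169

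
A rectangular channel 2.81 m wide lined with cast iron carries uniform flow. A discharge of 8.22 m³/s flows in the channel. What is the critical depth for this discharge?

y_c = 0.955 m

For a rectangular channel, critical depth y_c = (q²/g)^(1/3) where q = Q/b = 8.22/2.81 = 2.925 m²/s.
So y_c = (2.925²/9.81)^(1/3) = 0.955 m.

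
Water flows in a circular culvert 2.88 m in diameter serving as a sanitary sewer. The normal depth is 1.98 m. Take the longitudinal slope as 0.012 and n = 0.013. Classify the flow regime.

For a circular section of diameter D = 2.88 m at depth y = 1.98 m, the central angle is θ = 2 arccos(1 − 2y/D) = 3.91 rad. Then A = (D²/8)(θ − sin θ) = 4.775 m² and P = Dθ/2 = 5.631 m.
Hydraulic radius R = A/P = 4.775/5.631 = 0.848 m.
V = (1/n) R^(2/3) √S = (1/0.013) × 0.848^(2/3) × √0.012 = 7.549 m/s. Hydraulic depth D_h = A/T = 4.775/2.67 = 1.789 m.
Froude number Fr = V/√(g·D_h) = 7.549/√(9.81×1.789) = 1.8, which is greater than 1, so the flow is supercritical.

supercritical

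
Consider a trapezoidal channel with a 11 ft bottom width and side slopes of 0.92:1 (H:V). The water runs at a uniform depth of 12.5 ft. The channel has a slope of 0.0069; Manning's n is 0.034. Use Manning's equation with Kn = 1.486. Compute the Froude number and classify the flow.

subcritical

With bottom width b = 11 ft and side slope z = 0.92: A = (b + zy)y = (11 + 0.92×12.5)×12.5 = 281.2 ft²; P = b + 2y√(1+z²) = 11 + 2×12.5×1.359 = 44.97 ft.
Hydraulic radius R = A/P = 281.2/44.97 = 6.254 ft.
V = (1.486/n) R^(2/3) √S = (1.486/0.034) × 6.254^(2/3) × √0.0069 = 12.32 ft/s. Hydraulic depth D_h = A/T = 281.2/34 = 8.272 ft.
Froude number Fr = V/√(g·D_h) = 12.32/√(32.2×8.272) = 0.755, which is less than 1, so the flow is subcritical.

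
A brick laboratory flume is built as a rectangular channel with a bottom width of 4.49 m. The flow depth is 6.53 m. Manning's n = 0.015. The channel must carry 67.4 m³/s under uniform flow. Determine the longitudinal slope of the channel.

S = 0.0006

Flow area A = b·y = 4.49 × 6.53 = 29.32 m². Wetted perimeter P = b + 2y = 4.49 + 2×6.53 = 17.55 m.
Hydraulic radius R = A/P = 29.32/17.55 = 1.671 m.
From Manning's equation, S = [nQ / (1 A R^(2/3))]² = [0.015 × 67.4 / (1 × 29.32 × 1.671^(2/3))]² = 0.0006.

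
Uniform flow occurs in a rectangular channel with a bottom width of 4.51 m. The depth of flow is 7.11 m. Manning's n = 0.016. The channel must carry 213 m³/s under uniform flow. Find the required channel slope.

Flow area A = b·y = 4.51 × 7.11 = 32.07 m². Wetted perimeter P = b + 2y = 4.51 + 2×7.11 = 18.73 m.
Hydraulic radius R = A/P = 32.07/18.73 = 1.712 m.
From Manning's equation, S = [nQ / (1 A R^(2/3))]² = [0.016 × 213 / (1 × 32.07 × 1.712^(2/3))]² = 0.00552.

S = 0.00552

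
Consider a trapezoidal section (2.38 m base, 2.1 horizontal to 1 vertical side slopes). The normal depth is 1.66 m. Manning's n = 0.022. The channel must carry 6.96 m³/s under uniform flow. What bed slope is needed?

With bottom width b = 2.38 m and side slope z = 2.1: A = (b + zy)y = (2.38 + 2.1×1.66)×1.66 = 9.738 m²; P = b + 2y√(1+z²) = 2.38 + 2×1.66×2.326 = 10.1 m.
Hydraulic radius R = A/P = 9.738/10.1 = 0.9639 m.
From Manning's equation, S = [nQ / (1 A R^(2/3))]² = [0.022 × 6.96 / (1 × 9.738 × 0.9639^(2/3))]² = 0.00026.

S = 0.00026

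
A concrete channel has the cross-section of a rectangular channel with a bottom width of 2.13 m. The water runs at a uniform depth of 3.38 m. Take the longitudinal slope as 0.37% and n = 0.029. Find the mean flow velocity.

Flow area A = b·y = 2.13 × 3.38 = 7.199 m². Wetted perimeter P = b + 2y = 2.13 + 2×3.38 = 8.89 m.
Hydraulic radius R = A/P = 7.199/8.89 = 0.8098 m.
From Manning's equation, V = (1/n) R^(2/3) S^(1/2) = (1/0.029) × 0.8098^(2/3) × 0.0037^(1/2) = 1.82 m/s.

V = 1.82 m/s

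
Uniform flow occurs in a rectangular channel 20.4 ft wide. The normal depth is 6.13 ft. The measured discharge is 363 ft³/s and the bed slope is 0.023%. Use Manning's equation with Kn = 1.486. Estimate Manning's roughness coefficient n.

n = 0.019

Flow area A = b·y = 20.4 × 6.13 = 125.1 ft². Wetted perimeter P = b + 2y = 20.4 + 2×6.13 = 32.66 ft.
Hydraulic radius R = A/P = 125.1/32.66 = 3.829 ft.
Rearranging Manning's equation: n = (1.486/Q) A R^(2/3) S^(1/2) = (1.486/363) × 125.1 × 3.829^(2/3) × √0.00023 = 0.019.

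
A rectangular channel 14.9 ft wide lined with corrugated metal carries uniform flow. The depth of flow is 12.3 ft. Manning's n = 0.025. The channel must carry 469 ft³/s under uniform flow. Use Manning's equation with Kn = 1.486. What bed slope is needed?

S = 0.00024

Flow area A = b·y = 14.9 × 12.3 = 183.3 ft². Wetted perimeter P = b + 2y = 14.9 + 2×12.3 = 39.5 ft.
Hydraulic radius R = A/P = 183.3/39.5 = 4.64 ft.
From Manning's equation, S = [nQ / (1.486 A R^(2/3))]² = [0.025 × 469 / (1.486 × 183.3 × 4.64^(2/3))]² = 0.00024.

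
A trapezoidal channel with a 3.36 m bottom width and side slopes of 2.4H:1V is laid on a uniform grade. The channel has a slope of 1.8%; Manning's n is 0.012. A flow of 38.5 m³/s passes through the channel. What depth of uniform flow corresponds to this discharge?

Manning's equation rearranged: A R^(2/3) = nQ / (1·√S) = 0.012 × 38.5 / (√0.018) = 3.444.
At y = 0.978 m: A R^(2/3) = 4.235 — high.
At y = 0.614 m: A R^(2/3) = 1.75 — low.
At y = 0.879 m: A R^(2/3) = 3.444 — close enough.

y_n = 0.879 m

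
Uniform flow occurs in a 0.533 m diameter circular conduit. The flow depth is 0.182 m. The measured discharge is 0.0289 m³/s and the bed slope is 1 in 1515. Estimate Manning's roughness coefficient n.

For a circular section of diameter D = 0.533 m at depth y = 0.182 m, the central angle is θ = 2 arccos(1 − 2y/D) = 2.496 rad. Then A = (D²/8)(θ − sin θ) = 0.06729 m² and P = Dθ/2 = 0.6653 m.
Hydraulic radius R = A/P = 0.06729/0.6653 = 0.1011 m.
Rearranging Manning's equation: n = (1/Q) A R^(2/3) S^(1/2) = (1/0.0289) × 0.06729 × 0.1011^(2/3) × √0.0006601 = 0.013.

n = 0.013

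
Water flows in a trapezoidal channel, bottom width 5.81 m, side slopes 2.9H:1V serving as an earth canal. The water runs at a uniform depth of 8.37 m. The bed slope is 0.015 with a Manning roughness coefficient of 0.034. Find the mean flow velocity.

V = 9.68 m/s

With bottom width b = 5.81 m and side slope z = 2.9: A = (b + zy)y = (5.81 + 2.9×8.37)×8.37 = 251.8 m²; P = b + 2y√(1+z²) = 5.81 + 2×8.37×3.068 = 57.16 m.
Hydraulic radius R = A/P = 251.8/57.16 = 4.405 m.
From Manning's equation, V = (1/n) R^(2/3) S^(1/2) = (1/0.034) × 4.405^(2/3) × 0.015^(1/2) = 9.68 m/s.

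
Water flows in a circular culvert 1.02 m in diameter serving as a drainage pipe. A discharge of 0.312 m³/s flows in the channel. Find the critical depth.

At critical depth, Q² T / (g A³) = 1, i.e. A³/T = Q²/g = 0.312²/9.81 = 0.009923.
Trying y = 0.228 m: A³/T = 0.002982 — short.
Trying y = 0.396 m: A³/T = 0.02537 — over.
Trying y = 0.311 m: A³/T = 0.009983 — close enough.

y_c = 0.311 m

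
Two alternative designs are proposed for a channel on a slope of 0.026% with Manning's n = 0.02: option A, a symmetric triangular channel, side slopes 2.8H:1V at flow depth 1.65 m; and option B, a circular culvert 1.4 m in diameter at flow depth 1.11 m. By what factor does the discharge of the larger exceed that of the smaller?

8.7

Channel A: For a triangular section with side slope z = 2.8: A = zy² = 2.8×1.65² = 7.623 m²; P = 2y√(1+z²) = 2×1.65×2.973 = 9.812 m. Hydraulic radius R = A/P = 7.623/9.812 = 0.7769 m. Q_A = (1/0.02)·7.623·0.7769^(2/3)·√0.00026 = 5.194 m³/s.
Channel B: For a circular section of diameter D = 1.4 m at depth y = 1.11 m, the central angle is θ = 2 arccos(1 − 2y/D) = 4.393 rad. Then A = (D²/8)(θ − sin θ) = 1.309 m² and P = Dθ/2 = 3.075 m. Hydraulic radius R = A/P = 1.309/3.075 = 0.4256 m. Q_B = (1/0.02)·1.309·0.4256^(2/3)·√0.00026 = 0.5971 m³/s.
The larger discharge is 5.194 m³/s and the smaller is 0.5971 m³/s; the ratio is 8.7.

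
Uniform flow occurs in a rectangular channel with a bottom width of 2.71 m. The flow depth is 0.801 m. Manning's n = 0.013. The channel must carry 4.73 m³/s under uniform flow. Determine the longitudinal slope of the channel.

Flow area A = b·y = 2.71 × 0.801 = 2.171 m². Wetted perimeter P = b + 2y = 2.71 + 2×0.801 = 4.312 m.
Hydraulic radius R = A/P = 2.171/4.312 = 0.5034 m.
From Manning's equation, S = [nQ / (1 A R^(2/3))]² = [0.013 × 4.73 / (1 × 2.171 × 0.5034^(2/3))]² = 0.002.

S = 0.002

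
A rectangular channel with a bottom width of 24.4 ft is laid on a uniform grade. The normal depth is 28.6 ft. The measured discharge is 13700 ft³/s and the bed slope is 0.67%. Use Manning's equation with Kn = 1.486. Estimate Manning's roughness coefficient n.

Flow area A = b·y = 24.4 × 28.6 = 697.8 ft². Wetted perimeter P = b + 2y = 24.4 + 2×28.6 = 81.6 ft.
Hydraulic radius R = A/P = 697.8/81.6 = 8.552 ft.
Rearranging Manning's equation: n = (1.486/Q) A R^(2/3) S^(1/2) = (1.486/13700) × 697.8 × 8.552^(2/3) × √0.0067 = 0.0259.

n = 0.0259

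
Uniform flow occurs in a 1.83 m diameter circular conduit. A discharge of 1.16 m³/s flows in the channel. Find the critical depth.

At critical depth, Q² T / (g A³) = 1, i.e. A³/T = Q²/g = 1.16²/9.81 = 0.1372.
At y = 0.391 m: A³/T = 0.04646 — short.
At y = 0.605 m: A³/T = 0.2538 — over.
At y = 0.516 m: A³/T = 0.137 — matches.

y_c = 0.516 m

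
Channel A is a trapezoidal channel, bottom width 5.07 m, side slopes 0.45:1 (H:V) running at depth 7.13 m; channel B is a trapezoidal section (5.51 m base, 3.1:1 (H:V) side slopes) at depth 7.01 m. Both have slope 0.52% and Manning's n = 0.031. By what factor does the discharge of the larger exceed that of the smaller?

3.87

Channel A: With bottom width b = 5.07 m and side slope z = 0.45: A = (b + zy)y = (5.07 + 0.45×7.13)×7.13 = 59.03 m²; P = b + 2y√(1+z²) = 5.07 + 2×7.13×1.097 = 20.71 m. Hydraulic radius R = A/P = 59.03/20.71 = 2.85 m. Q_A = (1/0.031)·59.03·2.85^(2/3)·√0.0052 = 276 m³/s.
Channel B: With bottom width b = 5.51 m and side slope z = 3.1: A = (b + zy)y = (5.51 + 3.1×7.01)×7.01 = 191 m²; P = b + 2y√(1+z²) = 5.51 + 2×7.01×3.257 = 51.18 m. Hydraulic radius R = A/P = 191/51.18 = 3.731 m. Q_B = (1/0.031)·191·3.731^(2/3)·√0.0052 = 1069 m³/s.
The larger discharge is 1069 m³/s and the smaller is 276 m³/s; the ratio is 3.87.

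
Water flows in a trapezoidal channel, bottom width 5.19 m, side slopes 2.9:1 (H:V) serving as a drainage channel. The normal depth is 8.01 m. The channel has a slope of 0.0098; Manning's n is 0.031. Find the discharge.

Q = 1890 m³/s

With bottom width b = 5.19 m and side slope z = 2.9: A = (b + zy)y = (5.19 + 2.9×8.01)×8.01 = 227.6 m²; P = b + 2y√(1+z²) = 5.19 + 2×8.01×3.068 = 54.33 m.
Hydraulic radius R = A/P = 227.6/54.33 = 4.19 m.
Manning's equation: Q = (1/n) A R^(2/3) S^(1/2) = (1/0.031) × 227.6 × 4.19^(2/3) × 0.0098^(1/2) = 1890 m³/s.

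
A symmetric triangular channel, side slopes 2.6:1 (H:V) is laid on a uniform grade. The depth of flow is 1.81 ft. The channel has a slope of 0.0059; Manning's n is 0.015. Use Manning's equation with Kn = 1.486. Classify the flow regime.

supercritical

For a triangular section with side slope z = 2.6: A = zy² = 2.6×1.81² = 8.518 ft²; P = 2y√(1+z²) = 2×1.81×2.786 = 10.08 ft.
Hydraulic radius R = A/P = 8.518/10.08 = 0.8447 ft.
V = (1.486/n) R^(2/3) √S = (1.486/0.015) × 0.8447^(2/3) × √0.0059 = 6.8 ft/s. Hydraulic depth D_h = A/T = 8.518/9.412 = 0.905 ft.
Froude number Fr = V/√(g·D_h) = 6.8/√(32.2×0.905) = 1.26, which is greater than 1, so the flow is supercritical.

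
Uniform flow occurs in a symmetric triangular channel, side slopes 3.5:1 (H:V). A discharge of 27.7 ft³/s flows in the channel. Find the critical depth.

At critical depth, Q² T / (g A³) = 1, i.e. A³/T = Q²/g = 27.7²/32.2 = 23.83.
At y = 1.1 ft: A³/T = 9.864 — too small.
At y = 1.63 ft: A³/T = 70.48 — too large.
At y = 1.31 ft: A³/T = 23.63 — matches.

y_c = 1.31 ft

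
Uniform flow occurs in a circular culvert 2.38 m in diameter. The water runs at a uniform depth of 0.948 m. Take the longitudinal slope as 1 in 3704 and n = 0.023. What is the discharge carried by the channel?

For a circular section of diameter D = 2.38 m at depth y = 0.948 m, the central angle is θ = 2 arccos(1 − 2y/D) = 2.732 rad. Then A = (D²/8)(θ − sin θ) = 1.652 m² and P = Dθ/2 = 3.251 m.
Hydraulic radius R = A/P = 1.652/3.251 = 0.5083 m.
Manning's equation: Q = (1/n) A R^(2/3) S^(1/2) = (1/0.023) × 1.652 × 0.5083^(2/3) × 0.00027^(1/2) = 0.752 m³/s.

Q = 0.752 m³/s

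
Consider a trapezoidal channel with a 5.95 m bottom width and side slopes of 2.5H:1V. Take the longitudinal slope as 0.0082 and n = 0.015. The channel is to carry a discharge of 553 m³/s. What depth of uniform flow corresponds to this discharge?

Manning's equation rearranged: A R^(2/3) = nQ / (1·√S) = 0.015 × 553 / (√0.0082) = 91.6.
Trying y = 2.87 m: A R^(2/3) = 54.91 — too small.
Trying y = 4.5 m: A R^(2/3) = 145 — too large.
Trying y = 3.65 m: A R^(2/3) = 91.63 — ≈ 91.6.

y_n = 3.65 m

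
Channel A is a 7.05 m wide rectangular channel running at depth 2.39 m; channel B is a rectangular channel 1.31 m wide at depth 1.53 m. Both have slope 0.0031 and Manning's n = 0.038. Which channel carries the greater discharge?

Channel A: Flow area A = b·y = 7.05 × 2.39 = 16.85 m². Wetted perimeter P = b + 2y = 7.05 + 2×2.39 = 11.83 m. Hydraulic radius R = A/P = 16.85/11.83 = 1.424 m. Q_A = (1/0.038)·16.85·1.424^(2/3)·√0.0031 = 31.25 m³/s.
Channel B: Flow area A = b·y = 1.31 × 1.53 = 2.004 m². Wetted perimeter P = b + 2y = 1.31 + 2×1.53 = 4.37 m. Hydraulic radius R = A/P = 2.004/4.37 = 0.4586 m. Q_B = (1/0.038)·2.004·0.4586^(2/3)·√0.0031 = 1.747 m³/s.
Q_A = 31.25 m³/s vs Q_B = 1.747 m³/s, so channel A carries more.

channel A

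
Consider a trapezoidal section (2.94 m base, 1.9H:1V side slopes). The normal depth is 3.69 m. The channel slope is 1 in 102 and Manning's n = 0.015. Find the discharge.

Q = 379 m³/s

With bottom width b = 2.94 m and side slope z = 1.9: A = (b + zy)y = (2.94 + 1.9×3.69)×3.69 = 36.72 m²; P = b + 2y√(1+z²) = 2.94 + 2×3.69×2.147 = 18.79 m.
Hydraulic radius R = A/P = 36.72/18.79 = 1.955 m.
Manning's equation: Q = (1/n) A R^(2/3) S^(1/2) = (1/0.015) × 36.72 × 1.955^(2/3) × 0.009804^(1/2) = 379 m³/s.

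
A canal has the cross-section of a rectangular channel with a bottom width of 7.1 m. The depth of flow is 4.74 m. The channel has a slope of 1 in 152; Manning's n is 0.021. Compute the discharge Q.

Flow area A = b·y = 7.1 × 4.74 = 33.65 m². Wetted perimeter P = b + 2y = 7.1 + 2×4.74 = 16.58 m.
Hydraulic radius R = A/P = 33.65/16.58 = 2.03 m.
Manning's equation: Q = (1/n) A R^(2/3) S^(1/2) = (1/0.021) × 33.65 × 2.03^(2/3) × 0.006579^(1/2) = 208 m³/s.

Q = 208 m³/s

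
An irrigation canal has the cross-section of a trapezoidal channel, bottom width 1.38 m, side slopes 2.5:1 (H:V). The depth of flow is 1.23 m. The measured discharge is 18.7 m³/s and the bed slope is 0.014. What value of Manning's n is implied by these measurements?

n = 0.0269

With bottom width b = 1.38 m and side slope z = 2.5: A = (b + zy)y = (1.38 + 2.5×1.23)×1.23 = 5.48 m²; P = b + 2y√(1+z²) = 1.38 + 2×1.23×2.693 = 8.004 m.
Hydraulic radius R = A/P = 5.48/8.004 = 0.6846 m.
Rearranging Manning's equation: n = (1/Q) A R^(2/3) S^(1/2) = (1/18.7) × 5.48 × 0.6846^(2/3) × √0.014 = 0.0269.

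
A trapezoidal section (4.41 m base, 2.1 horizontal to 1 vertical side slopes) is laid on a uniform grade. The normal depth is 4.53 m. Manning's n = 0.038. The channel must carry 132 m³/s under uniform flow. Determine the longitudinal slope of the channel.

S = 0.00189

With bottom width b = 4.41 m and side slope z = 2.1: A = (b + zy)y = (4.41 + 2.1×4.53)×4.53 = 63.07 m²; P = b + 2y√(1+z²) = 4.41 + 2×4.53×2.326 = 25.48 m.
Hydraulic radius R = A/P = 63.07/25.48 = 2.475 m.
From Manning's equation, S = [nQ / (1 A R^(2/3))]² = [0.038 × 132 / (1 × 63.07 × 2.475^(2/3))]² = 0.00189.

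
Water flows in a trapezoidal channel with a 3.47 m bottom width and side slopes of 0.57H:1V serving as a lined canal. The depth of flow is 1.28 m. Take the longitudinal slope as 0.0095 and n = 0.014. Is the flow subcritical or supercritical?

supercritical

With bottom width b = 3.47 m and side slope z = 0.57: A = (b + zy)y = (3.47 + 0.57×1.28)×1.28 = 5.375 m²; P = b + 2y√(1+z²) = 3.47 + 2×1.28×1.151 = 6.417 m.
Hydraulic radius R = A/P = 5.375/6.417 = 0.8377 m.
V = (1/n) R^(2/3) √S = (1/0.014) × 0.8377^(2/3) × √0.0095 = 6.187 m/s. Hydraulic depth D_h = A/T = 5.375/4.929 = 1.091 m.
Froude number Fr = V/√(g·D_h) = 6.187/√(9.81×1.091) = 1.89, which is greater than 1, so the flow is supercritical.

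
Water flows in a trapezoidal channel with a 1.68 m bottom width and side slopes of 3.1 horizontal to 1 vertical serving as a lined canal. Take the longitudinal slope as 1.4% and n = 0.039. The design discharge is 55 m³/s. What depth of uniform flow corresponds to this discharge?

Manning's equation rearranged: A R^(2/3) = nQ / (1·√S) = 0.039 × 55 / (√0.014) = 18.13.
Try y = 1.85 m: A R^(2/3) = 13.71 — low.
Try y = 2.63 m: A R^(2/3) = 31.97 — high.
Try y = 2.08 m: A R^(2/3) = 18.12 — close enough.

y_n = 2.08 m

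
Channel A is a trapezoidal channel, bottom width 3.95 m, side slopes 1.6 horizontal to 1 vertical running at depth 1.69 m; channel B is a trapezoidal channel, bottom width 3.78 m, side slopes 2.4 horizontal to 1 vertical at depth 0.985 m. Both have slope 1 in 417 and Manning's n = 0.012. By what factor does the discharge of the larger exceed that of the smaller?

2.54

Channel A: With bottom width b = 3.95 m and side slope z = 1.6: A = (b + zy)y = (3.95 + 1.6×1.69)×1.69 = 11.25 m²; P = b + 2y√(1+z²) = 3.95 + 2×1.69×1.887 = 10.33 m. Hydraulic radius R = A/P = 11.25/10.33 = 1.089 m. Q_A = (1/0.012)·11.25·1.089^(2/3)·√0.002398 = 48.57 m³/s.
Channel B: With bottom width b = 3.78 m and side slope z = 2.4: A = (b + zy)y = (3.78 + 2.4×0.985)×0.985 = 6.052 m²; P = b + 2y√(1+z²) = 3.78 + 2×0.985×2.6 = 8.902 m. Hydraulic radius R = A/P = 6.052/8.902 = 0.6798 m. Q_B = (1/0.012)·6.052·0.6798^(2/3)·√0.002398 = 19.09 m³/s.
The larger discharge is 48.57 m³/s and the smaller is 19.09 m³/s; the ratio is 2.54.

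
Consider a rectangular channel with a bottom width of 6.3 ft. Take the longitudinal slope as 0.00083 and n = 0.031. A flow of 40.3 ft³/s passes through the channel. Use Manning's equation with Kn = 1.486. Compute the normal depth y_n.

Manning's equation rearranged: A R^(2/3) = nQ / (1.486·√S) = 0.031 × 40.3 / (1.486 × √0.00083) = 29.18.
Try y = 2.89 ft: A R^(2/3) = 23.93 — short.
Try y = 3.62 ft: A R^(2/3) = 32.29 — over.
Try y = 3.35 ft: A R^(2/3) = 29.15 — ≈ 29.18.

y_n = 3.35 ft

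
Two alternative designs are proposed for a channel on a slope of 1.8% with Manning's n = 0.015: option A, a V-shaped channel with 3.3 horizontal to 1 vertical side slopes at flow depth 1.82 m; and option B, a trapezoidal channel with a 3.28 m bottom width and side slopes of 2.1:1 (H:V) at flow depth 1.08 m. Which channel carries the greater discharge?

channel A

Channel A: For a triangular section with side slope z = 3.3: A = zy² = 3.3×1.82² = 10.93 m²; P = 2y√(1+z²) = 2×1.82×3.448 = 12.55 m. Hydraulic radius R = A/P = 10.93/12.55 = 0.8709 m. Q_A = (1/0.015)·10.93·0.8709^(2/3)·√0.018 = 89.16 m³/s.
Channel B: With bottom width b = 3.28 m and side slope z = 2.1: A = (b + zy)y = (3.28 + 2.1×1.08)×1.08 = 5.992 m²; P = b + 2y√(1+z²) = 3.28 + 2×1.08×2.326 = 8.304 m. Hydraulic radius R = A/P = 5.992/8.304 = 0.7216 m. Q_B = (1/0.015)·5.992·0.7216^(2/3)·√0.018 = 43.11 m³/s.
Q_A = 89.16 m³/s vs Q_B = 43.11 m³/s, so channel A carries more.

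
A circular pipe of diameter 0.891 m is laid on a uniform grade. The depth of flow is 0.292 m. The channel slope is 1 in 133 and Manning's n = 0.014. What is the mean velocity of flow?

For a circular section of diameter D = 0.891 m at depth y = 0.292 m, the central angle is θ = 2 arccos(1 − 2y/D) = 2.438 rad. Then A = (D²/8)(θ − sin θ) = 0.1777 m² and P = Dθ/2 = 1.086 m.
Hydraulic radius R = A/P = 0.1777/1.086 = 0.1636 m.
From Manning's equation, V = (1/n) R^(2/3) S^(1/2) = (1/0.014) × 0.1636^(2/3) × 0.007519^(1/2) = 1.85 m/s.

V = 1.85 m/s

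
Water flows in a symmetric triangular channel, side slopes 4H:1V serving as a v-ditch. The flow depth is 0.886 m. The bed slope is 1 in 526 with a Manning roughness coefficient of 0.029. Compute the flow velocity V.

For a triangular section with side slope z = 4: A = zy² = 4×0.886² = 3.14 m²; P = 2y√(1+z²) = 2×0.886×4.123 = 7.306 m.
Hydraulic radius R = A/P = 3.14/7.306 = 0.4298 m.
From Manning's equation, V = (1/n) R^(2/3) S^(1/2) = (1/0.029) × 0.4298^(2/3) × 0.001901^(1/2) = 0.856 m/s.

V = 0.856 m/s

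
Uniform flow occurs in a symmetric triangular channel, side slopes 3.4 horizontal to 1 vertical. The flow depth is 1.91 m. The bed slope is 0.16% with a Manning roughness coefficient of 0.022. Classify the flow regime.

For a triangular section with side slope z = 3.4: A = zy² = 3.4×1.91² = 12.4 m²; P = 2y√(1+z²) = 2×1.91×3.544 = 13.54 m.
Hydraulic radius R = A/P = 12.4/13.54 = 0.9162 m.
V = (1/n) R^(2/3) √S = (1/0.022) × 0.9162^(2/3) × √0.0016 = 1.715 m/s. Hydraulic depth D_h = A/T = 12.4/12.99 = 0.955 m.
Froude number Fr = V/√(g·D_h) = 1.715/√(9.81×0.955) = 0.56, which is less than 1, so the flow is subcritical.

subcritical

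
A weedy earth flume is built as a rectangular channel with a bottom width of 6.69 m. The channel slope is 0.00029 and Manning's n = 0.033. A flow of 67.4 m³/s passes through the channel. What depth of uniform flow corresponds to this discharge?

Manning's equation rearranged: A R^(2/3) = nQ / (1·√S) = 0.033 × 67.4 / (√0.00029) = 130.6.
At y = 12.8 m: A R^(2/3) = 164.1 — high.
At y = 10.5 m: A R^(2/3) = 130.7 — ≈ 130.6.

y_n = 10.5 m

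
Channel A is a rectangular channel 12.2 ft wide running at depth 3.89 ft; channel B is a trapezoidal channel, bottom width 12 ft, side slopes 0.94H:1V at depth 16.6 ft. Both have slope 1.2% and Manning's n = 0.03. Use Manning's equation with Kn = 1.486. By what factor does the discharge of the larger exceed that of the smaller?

Channel A: Flow area A = b·y = 12.2 × 3.89 = 47.46 ft². Wetted perimeter P = b + 2y = 12.2 + 2×3.89 = 19.98 ft. Hydraulic radius R = A/P = 47.46/19.98 = 2.375 ft. Q_A = (1.486/0.03)·47.46·2.375^(2/3)·√0.012 = 458.4 ft³/s.
Channel B: With bottom width b = 12 ft and side slope z = 0.94: A = (b + zy)y = (12 + 0.94×16.6)×16.6 = 458.2 ft²; P = b + 2y√(1+z²) = 12 + 2×16.6×1.372 = 57.57 ft. Hydraulic radius R = A/P = 458.2/57.57 = 7.96 ft. Q_B = (1.486/0.03)·458.2·7.96^(2/3)·√0.012 = 9912 ft³/s.
The larger discharge is 9912 ft³/s and the smaller is 458.4 ft³/s; the ratio is 21.6.

21.6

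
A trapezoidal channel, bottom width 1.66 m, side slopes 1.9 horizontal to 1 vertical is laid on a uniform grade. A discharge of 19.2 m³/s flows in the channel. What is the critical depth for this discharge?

At critical depth, Q² T / (g A³) = 1, i.e. A³/T = Q²/g = 19.2²/9.81 = 37.58.
Try y = 1.07 m: A³/T = 10.78 — short.
Try y = 1.46 m: A³/T = 37.64 — close enough.

y_c = 1.46 m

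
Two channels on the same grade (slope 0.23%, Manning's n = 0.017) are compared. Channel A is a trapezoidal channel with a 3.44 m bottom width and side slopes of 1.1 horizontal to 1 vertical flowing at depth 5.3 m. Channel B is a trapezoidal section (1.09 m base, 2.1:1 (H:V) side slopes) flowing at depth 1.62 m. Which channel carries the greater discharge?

Channel A: With bottom width b = 3.44 m and side slope z = 1.1: A = (b + zy)y = (3.44 + 1.1×5.3)×5.3 = 49.13 m²; P = b + 2y√(1+z²) = 3.44 + 2×5.3×1.487 = 19.2 m. Hydraulic radius R = A/P = 49.13/19.2 = 2.559 m. Q_A = (1/0.017)·49.13·2.559^(2/3)·√0.0023 = 259.3 m³/s.
Channel B: With bottom width b = 1.09 m and side slope z = 2.1: A = (b + zy)y = (1.09 + 2.1×1.62)×1.62 = 7.277 m²; P = b + 2y√(1+z²) = 1.09 + 2×1.62×2.326 = 8.626 m. Hydraulic radius R = A/P = 7.277/8.626 = 0.8436 m. Q_B = (1/0.017)·7.277·0.8436^(2/3)·√0.0023 = 18.33 m³/s.
Q_A = 259.3 m³/s vs Q_B = 18.33 m³/s, so channel A carries more.

channel A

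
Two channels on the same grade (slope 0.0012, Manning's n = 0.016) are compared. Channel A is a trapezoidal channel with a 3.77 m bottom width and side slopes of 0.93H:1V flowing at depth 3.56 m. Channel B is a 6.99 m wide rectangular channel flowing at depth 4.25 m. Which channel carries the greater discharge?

channel B

Channel A: With bottom width b = 3.77 m and side slope z = 0.93: A = (b + zy)y = (3.77 + 0.93×3.56)×3.56 = 25.21 m²; P = b + 2y√(1+z²) = 3.77 + 2×3.56×1.366 = 13.49 m. Hydraulic radius R = A/P = 25.21/13.49 = 1.868 m. Q_A = (1/0.016)·25.21·1.868^(2/3)·√0.0012 = 82.78 m³/s.
Channel B: Flow area A = b·y = 6.99 × 4.25 = 29.71 m². Wetted perimeter P = b + 2y = 6.99 + 2×4.25 = 15.49 m. Hydraulic radius R = A/P = 29.71/15.49 = 1.918 m. Q_B = (1/0.016)·29.71·1.918^(2/3)·√0.0012 = 99.28 m³/s.
Q_A = 82.78 m³/s vs Q_B = 99.28 m³/s, so channel B carries more.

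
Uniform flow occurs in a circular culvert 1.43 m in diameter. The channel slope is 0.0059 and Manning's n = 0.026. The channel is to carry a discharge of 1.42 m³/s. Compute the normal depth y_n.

y_n = 0.793 m

Manning's equation rearranged: A R^(2/3) = nQ / (1·√S) = 0.026 × 1.42 / (√0.0059) = 0.4807.
Try y = 1.01 m: A R^(2/3) = 0.6852 — too large.
Try y = 0.793 m: A R^(2/3) = 0.4802 — ≈ 0.4807.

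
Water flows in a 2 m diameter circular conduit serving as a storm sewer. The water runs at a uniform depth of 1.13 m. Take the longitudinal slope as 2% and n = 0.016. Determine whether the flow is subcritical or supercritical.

For a circular section of diameter D = 2 m at depth y = 1.13 m, the central angle is θ = 2 arccos(1 − 2y/D) = 3.402 rad. Then A = (D²/8)(θ − sin θ) = 1.83 m² and P = Dθ/2 = 3.402 m.
Hydraulic radius R = A/P = 1.83/3.402 = 0.5379 m.
V = (1/n) R^(2/3) √S = (1/0.016) × 0.5379^(2/3) × √0.02 = 5.846 m/s. Hydraulic depth D_h = A/T = 1.83/1.983 = 0.9229 m.
Froude number Fr = V/√(g·D_h) = 5.846/√(9.81×0.9229) = 1.94, which is greater than 1, so the flow is supercritical.

supercritical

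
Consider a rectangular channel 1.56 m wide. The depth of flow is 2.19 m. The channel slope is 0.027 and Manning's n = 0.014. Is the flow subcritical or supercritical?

Flow area A = b·y = 1.56 × 2.19 = 3.416 m². Wetted perimeter P = b + 2y = 1.56 + 2×2.19 = 5.94 m.
Hydraulic radius R = A/P = 3.416/5.94 = 0.5752 m.
V = (1/n) R^(2/3) √S = (1/0.014) × 0.5752^(2/3) × √0.027 = 8.117 m/s. Hydraulic depth D_h = A/T = 3.416/1.56 = 2.19 m.
Froude number Fr = V/√(g·D_h) = 8.117/√(9.81×2.19) = 1.75, which is greater than 1, so the flow is supercritical.

supercritical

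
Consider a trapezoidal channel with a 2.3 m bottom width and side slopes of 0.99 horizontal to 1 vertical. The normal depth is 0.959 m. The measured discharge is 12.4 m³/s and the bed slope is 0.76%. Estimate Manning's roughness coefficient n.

With bottom width b = 2.3 m and side slope z = 0.99: A = (b + zy)y = (2.3 + 0.99×0.959)×0.959 = 3.116 m²; P = b + 2y√(1+z²) = 2.3 + 2×0.959×1.407 = 4.999 m.
Hydraulic radius R = A/P = 3.116/4.999 = 0.6234 m.
Rearranging Manning's equation: n = (1/Q) A R^(2/3) S^(1/2) = (1/12.4) × 3.116 × 0.6234^(2/3) × √0.0076 = 0.016.

n = 0.016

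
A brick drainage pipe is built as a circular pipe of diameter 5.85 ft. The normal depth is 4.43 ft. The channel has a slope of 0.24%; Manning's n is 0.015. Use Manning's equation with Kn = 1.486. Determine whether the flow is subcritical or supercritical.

subcritical

For a circular section of diameter D = 5.85 ft at depth y = 4.43 ft, the central angle is θ = 2 arccos(1 − 2y/D) = 4.223 rad. Then A = (D²/8)(θ − sin θ) = 21.84 ft² and P = Dθ/2 = 12.35 ft.
Hydraulic radius R = A/P = 21.84/12.35 = 1.768 ft.
V = (1.486/n) R^(2/3) √S = (1.486/0.015) × 1.768^(2/3) × √0.0024 = 7.096 ft/s. Hydraulic depth D_h = A/T = 21.84/5.016 = 4.353 ft.
Froude number Fr = V/√(g·D_h) = 7.096/√(32.2×4.353) = 0.599, which is less than 1, so the flow is subcritical.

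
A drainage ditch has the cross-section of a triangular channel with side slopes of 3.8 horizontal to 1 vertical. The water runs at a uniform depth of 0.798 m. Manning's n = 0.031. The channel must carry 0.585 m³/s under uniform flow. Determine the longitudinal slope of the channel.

For a triangular section with side slope z = 3.8: A = zy² = 3.8×0.798² = 2.42 m²; P = 2y√(1+z²) = 2×0.798×3.929 = 6.271 m.
Hydraulic radius R = A/P = 2.42/6.271 = 0.3859 m.
From Manning's equation, S = [nQ / (1 A R^(2/3))]² = [0.031 × 0.585 / (1 × 2.42 × 0.3859^(2/3))]² = 0.0002.

S = 0.0002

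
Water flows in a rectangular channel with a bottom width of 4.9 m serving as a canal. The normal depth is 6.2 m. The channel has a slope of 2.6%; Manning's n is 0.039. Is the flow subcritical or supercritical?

Flow area A = b·y = 4.9 × 6.2 = 30.38 m². Wetted perimeter P = b + 2y = 4.9 + 2×6.2 = 17.3 m.
Hydraulic radius R = A/P = 30.38/17.3 = 1.756 m.
V = (1/n) R^(2/3) √S = (1/0.039) × 1.756^(2/3) × √0.026 = 6.018 m/s. Hydraulic depth D_h = A/T = 30.38/4.9 = 6.2 m.
Froude number Fr = V/√(g·D_h) = 6.018/√(9.81×6.2) = 0.772, which is less than 1, so the flow is subcritical.

subcritical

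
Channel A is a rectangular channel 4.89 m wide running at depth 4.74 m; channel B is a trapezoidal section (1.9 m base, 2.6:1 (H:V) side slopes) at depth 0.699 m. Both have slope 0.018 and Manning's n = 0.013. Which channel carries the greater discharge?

channel A

Channel A: Flow area A = b·y = 4.89 × 4.74 = 23.18 m². Wetted perimeter P = b + 2y = 4.89 + 2×4.74 = 14.37 m. Hydraulic radius R = A/P = 23.18/14.37 = 1.613 m. Q_A = (1/0.013)·23.18·1.613^(2/3)·√0.018 = 329 m³/s.
Channel B: With bottom width b = 1.9 m and side slope z = 2.6: A = (b + zy)y = (1.9 + 2.6×0.699)×0.699 = 2.598 m²; P = b + 2y√(1+z²) = 1.9 + 2×0.699×2.786 = 5.794 m. Hydraulic radius R = A/P = 2.598/5.794 = 0.4484 m. Q_B = (1/0.013)·2.598·0.4484^(2/3)·√0.018 = 15.71 m³/s.
Q_A = 329 m³/s vs Q_B = 15.71 m³/s, so channel A carries more.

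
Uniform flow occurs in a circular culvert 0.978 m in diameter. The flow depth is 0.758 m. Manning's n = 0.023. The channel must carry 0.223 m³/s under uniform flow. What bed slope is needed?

For a circular section of diameter D = 0.978 m at depth y = 0.758 m, the central angle is θ = 2 arccos(1 − 2y/D) = 4.307 rad. Then A = (D²/8)(θ − sin θ) = 0.6247 m² and P = Dθ/2 = 2.106 m.
Hydraulic radius R = A/P = 0.6247/2.106 = 0.2967 m.
From Manning's equation, S = [nQ / (1 A R^(2/3))]² = [0.023 × 0.223 / (1 × 0.6247 × 0.2967^(2/3))]² = 0.000341.

S = 0.000341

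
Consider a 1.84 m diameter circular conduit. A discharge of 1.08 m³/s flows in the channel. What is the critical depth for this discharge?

At critical depth, Q² T / (g A³) = 1, i.e. A³/T = Q²/g = 1.08²/9.81 = 0.1189.
At y = 0.426 m: A³/T = 0.06534 — low.
At y = 0.607 m: A³/T = 0.2587 — high.
At y = 0.497 m: A³/T = 0.1191 — close enough.

y_c = 0.497 m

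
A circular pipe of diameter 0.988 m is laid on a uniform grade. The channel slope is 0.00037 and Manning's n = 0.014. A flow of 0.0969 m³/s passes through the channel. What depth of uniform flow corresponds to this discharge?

Manning's equation rearranged: A R^(2/3) = nQ / (1·√S) = 0.014 × 0.0969 / (√0.00037) = 0.07053.
At y = 0.387 m: A R^(2/3) = 0.09787 — too large.
At y = 0.273 m: A R^(2/3) = 0.05036 — too small.
At y = 0.325 m: A R^(2/3) = 0.07055 — ≈ 0.07053.

y_n = 0.325 m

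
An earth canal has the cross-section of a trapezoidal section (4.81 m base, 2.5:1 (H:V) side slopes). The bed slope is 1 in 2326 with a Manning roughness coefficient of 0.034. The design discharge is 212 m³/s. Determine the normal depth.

Manning's equation rearranged: A R^(2/3) = nQ / (1·√S) = 0.034 × 212 / (√0.0004299) = 347.6.
Try y = 6.03 m: A R^(2/3) = 261.3 — too small.
Try y = 7.53 m: A R^(2/3) = 442.7 — too large.
Try y = 6.8 m: A R^(2/3) = 347.1 — close enough.

y_n = 6.8 m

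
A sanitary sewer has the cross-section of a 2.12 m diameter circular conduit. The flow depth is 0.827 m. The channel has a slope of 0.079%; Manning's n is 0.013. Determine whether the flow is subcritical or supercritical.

subcritical

For a circular section of diameter D = 2.12 m at depth y = 0.827 m, the central angle is θ = 2 arccos(1 − 2y/D) = 2.698 rad. Then A = (D²/8)(θ − sin θ) = 1.275 m² and P = Dθ/2 = 2.86 m.
Hydraulic radius R = A/P = 1.275/2.86 = 0.4458 m.
V = (1/n) R^(2/3) √S = (1/0.013) × 0.4458^(2/3) × √0.00079 = 1.262 m/s. Hydraulic depth D_h = A/T = 1.275/2.068 = 0.6165 m.
Froude number Fr = V/√(g·D_h) = 1.262/√(9.81×0.6165) = 0.513, which is less than 1, so the flow is subcritical.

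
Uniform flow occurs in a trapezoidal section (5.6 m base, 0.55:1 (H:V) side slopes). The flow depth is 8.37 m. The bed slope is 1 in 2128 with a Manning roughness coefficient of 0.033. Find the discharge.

With bottom width b = 5.6 m and side slope z = 0.55: A = (b + zy)y = (5.6 + 0.55×8.37)×8.37 = 85.4 m²; P = b + 2y√(1+z²) = 5.6 + 2×8.37×1.141 = 24.7 m.
Hydraulic radius R = A/P = 85.4/24.7 = 3.457 m.
Manning's equation: Q = (1/n) A R^(2/3) S^(1/2) = (1/0.033) × 85.4 × 3.457^(2/3) × 0.0004699^(1/2) = 128 m³/s.

Q = 128 m³/s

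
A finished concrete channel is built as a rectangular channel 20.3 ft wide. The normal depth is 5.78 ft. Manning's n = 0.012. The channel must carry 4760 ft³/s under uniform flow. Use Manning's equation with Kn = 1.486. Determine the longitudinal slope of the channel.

Flow area A = b·y = 20.3 × 5.78 = 117.3 ft². Wetted perimeter P = b + 2y = 20.3 + 2×5.78 = 31.86 ft.
Hydraulic radius R = A/P = 117.3/31.86 = 3.683 ft.
From Manning's equation, S = [nQ / (1.486 A R^(2/3))]² = [0.012 × 4760 / (1.486 × 117.3 × 3.683^(2/3))]² = 0.0189.

S = 0.0189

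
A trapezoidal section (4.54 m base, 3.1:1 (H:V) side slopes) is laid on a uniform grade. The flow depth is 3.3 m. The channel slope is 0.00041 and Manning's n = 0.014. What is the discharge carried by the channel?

Q = 107 m³/s

With bottom width b = 4.54 m and side slope z = 3.1: A = (b + zy)y = (4.54 + 3.1×3.3)×3.3 = 48.74 m²; P = b + 2y√(1+z²) = 4.54 + 2×3.3×3.257 = 26.04 m.
Hydraulic radius R = A/P = 48.74/26.04 = 1.872 m.
Manning's equation: Q = (1/n) A R^(2/3) S^(1/2) = (1/0.014) × 48.74 × 1.872^(2/3) × 0.00041^(1/2) = 107 m³/s.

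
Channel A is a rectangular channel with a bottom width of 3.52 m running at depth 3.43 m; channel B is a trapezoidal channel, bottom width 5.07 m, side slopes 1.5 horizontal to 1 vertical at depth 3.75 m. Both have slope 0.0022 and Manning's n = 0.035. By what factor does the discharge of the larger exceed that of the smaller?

Channel A: Flow area A = b·y = 3.52 × 3.43 = 12.07 m². Wetted perimeter P = b + 2y = 3.52 + 2×3.43 = 10.38 m. Hydraulic radius R = A/P = 12.07/10.38 = 1.163 m. Q_A = (1/0.035)·12.07·1.163^(2/3)·√0.0022 = 17.9 m³/s.
Channel B: With bottom width b = 5.07 m and side slope z = 1.5: A = (b + zy)y = (5.07 + 1.5×3.75)×3.75 = 40.11 m²; P = b + 2y√(1+z²) = 5.07 + 2×3.75×1.803 = 18.59 m. Hydraulic radius R = A/P = 40.11/18.59 = 2.157 m. Q_B = (1/0.035)·40.11·2.157^(2/3)·√0.0022 = 89.74 m³/s.
The larger discharge is 89.74 m³/s and the smaller is 17.9 m³/s; the ratio is 5.01.

5.01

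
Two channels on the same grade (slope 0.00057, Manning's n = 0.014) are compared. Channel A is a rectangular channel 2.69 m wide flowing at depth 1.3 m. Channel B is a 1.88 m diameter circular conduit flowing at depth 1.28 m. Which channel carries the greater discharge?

Channel A: Flow area A = b·y = 2.69 × 1.3 = 3.497 m². Wetted perimeter P = b + 2y = 2.69 + 2×1.3 = 5.29 m. Hydraulic radius R = A/P = 3.497/5.29 = 0.6611 m. Q_A = (1/0.014)·3.497·0.6611^(2/3)·√0.00057 = 4.525 m³/s.
Channel B: For a circular section of diameter D = 1.88 m at depth y = 1.28 m, the central angle is θ = 2 arccos(1 − 2y/D) = 3.882 rad. Then A = (D²/8)(θ − sin θ) = 2.013 m² and P = Dθ/2 = 3.649 m. Hydraulic radius R = A/P = 2.013/3.649 = 0.5517 m. Q_B = (1/0.014)·2.013·0.5517^(2/3)·√0.00057 = 2.309 m³/s.
Q_A = 4.525 m³/s vs Q_B = 2.309 m³/s, so channel A carries more.

channel A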